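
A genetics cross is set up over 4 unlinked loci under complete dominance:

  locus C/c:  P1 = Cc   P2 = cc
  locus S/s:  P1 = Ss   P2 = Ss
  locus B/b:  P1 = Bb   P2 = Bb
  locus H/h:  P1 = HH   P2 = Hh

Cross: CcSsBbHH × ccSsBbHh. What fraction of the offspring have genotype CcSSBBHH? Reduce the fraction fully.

P(CcSSBBHH) = 1/64

CcSsBbHH gametes: CSBH×2, CSbH×2, CsBH×2, CsbH×2, cSBH×2, cSbH×2, csBH×2, csbH×2
ccSsBbHh gametes: cSBH×2, cSBh×2, cSbH×2, cSbh×2, csBH×2, csBh×2, csbH×2, csbh×2
CcSsBbHH×ccSsBbHh grid (16·16=256): CcSSBBHH=4 CcSSBBHh=4 CcSSBbHH=8 CcSSBbHh=8 CcSSbbHH=4 CcSSbbHh=4 CcSsBBHH=8 CcSsBBHh=8 CcSsBbHH=16 CcSsBbHh=16 CcSsbbHH=8 CcSsbbHh=8 CcssBBHH=4 CcssBBHh=4 CcssBbHH=8 CcssBbHh=8 CcssbbHH=4 CcssbbHh=4 ccSSBBHH=4 ccSSBBHh=4 ccSSBbHH=8 ccSSBbHh=8 ccSSbbHH=4 ccSSbbHh=4 ccSsBBHH=8 ccSsBBHh=8 ccSsBbHH=16 ccSsBbHh=16 ccSsbbHH=8 ccSsbbHh=8 ccssBBHH=4 ccssBBHh=4 ccssBbHH=8 ccssBbHh=8 ccssbbHH=4 ccssbbHh=4
CcSSBBHH hits 4/256; gcd=4; 4÷4/256÷4 = 1/64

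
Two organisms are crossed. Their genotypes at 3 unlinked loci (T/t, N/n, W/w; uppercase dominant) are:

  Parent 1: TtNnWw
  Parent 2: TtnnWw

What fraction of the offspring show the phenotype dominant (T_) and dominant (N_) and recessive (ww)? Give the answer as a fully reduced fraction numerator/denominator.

P(T_ N_ ww) = 3/32

TtNnWw gametes: TNW×1, TNw×1, TnW×1, Tnw×1, tNW×1, tNw×1, tnW×1, tnw×1
TtnnWw gametes: TnW×2, Tnw×2, tnW×2, tnw×2
TtNnWw×TtnnWw grid (8·8=64): TTNnWW=2 TTNnWw=4 TTNnww=2 TTnnWW=2 TTnnWw=4 TTnnww=2 TtNnWW=4 TtNnWw=8 TtNnww=4 TtnnWW=4 TtnnWw=8 Ttnnww=4 ttNnWW=2 ttNnWw=4 ttNnww=2 ttnnWW=2 ttnnWw=4 ttnnww=2
T_ N_ ww hits 6/64; gcd=2; 6÷2/64÷2 = 3/32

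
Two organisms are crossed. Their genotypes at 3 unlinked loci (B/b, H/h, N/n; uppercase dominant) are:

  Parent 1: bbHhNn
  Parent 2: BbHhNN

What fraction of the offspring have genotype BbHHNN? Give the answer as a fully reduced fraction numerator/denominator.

P(BbHHNN) = 1/16

bbHhNn gametes: bHN×2, bHn×2, bhN×2, bhn×2
BbHhNN gametes: BHN×2, BhN×2, bHN×2, bhN×2
bbHhNn×BbHhNN grid (8·8=64): BbHHNN=4 BbHHNn=4 BbHhNN=8 BbHhNn=8 BbhhNN=4 BbhhNn=4 bbHHNN=4 bbHHNn=4 bbHhNN=8 bbHhNn=8 bbhhNN=4 bbhhNn=4
BbHHNN hits 4/64; gcd=4; 4÷4/64÷4 = 1/16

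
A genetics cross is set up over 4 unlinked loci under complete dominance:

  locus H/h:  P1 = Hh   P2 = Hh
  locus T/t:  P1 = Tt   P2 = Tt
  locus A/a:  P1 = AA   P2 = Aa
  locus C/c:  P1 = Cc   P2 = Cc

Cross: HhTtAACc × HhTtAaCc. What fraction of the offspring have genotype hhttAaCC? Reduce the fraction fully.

P(hhttAaCC) = 1/128

HhTtAACc gametes: HTAC×2, HTAc×2, HtAC×2, HtAc×2, hTAC×2, hTAc×2, htAC×2, htAc×2
HhTtAaCc gametes: HTAC×1, HTAc×1, HTaC×1, HTac×1, HtAC×1, HtAc×1, HtaC×1, Htac×1, hTAC×1, hTAc×1, hTaC×1, hTac×1, htAC×1, htAc×1, htaC×1, htac×1
HhTtAACc×HhTtAaCc grid (16·16=256): HHTTAACC=2 HHTTAACc=4 HHTTAAcc=2 HHTTAaCC=2 HHTTAaCc=4 HHTTAacc=2 HHTtAACC=4 HHTtAACc=8 HHTtAAcc=4 HHTtAaCC=4 HHTtAaCc=8 HHTtAacc=4 HHttAACC=2 HHttAACc=4 HHttAAcc=2 HHttAaCC=2 HHttAaCc=4 HHttAacc=2 HhTTAACC=4 HhTTAACc=8 HhTTAAcc=4 HhTTAaCC=4 HhTTAaCc=8 HhTTAacc=4 HhTtAACC=8 HhTtAACc=16 HhTtAAcc=8 HhTtAaCC=8 HhTtAaCc=16 HhTtAacc=8 HhttAACC=4 HhttAACc=8 HhttAAcc=4 HhttAaCC=4 HhttAaCc=8 HhttAacc=4 hhTTAACC=2 hhTTAACc=4 hhTTAAcc=2 hhTTAaCC=2 hhTTAaCc=4 hhTTAacc=2 hhTtAACC=4 hhTtAACc=8 hhTtAAcc=4 hhTtAaCC=4 hhTtAaCc=8 hhTtAacc=4 hhttAACC=2 hhttAACc=4 hhttAAcc=2 hhttAaCC=2 hhttAaCc=4 hhttAacc=2
hhttAaCC hits 2/256; gcd=2; 2÷2/256÷2 = 1/128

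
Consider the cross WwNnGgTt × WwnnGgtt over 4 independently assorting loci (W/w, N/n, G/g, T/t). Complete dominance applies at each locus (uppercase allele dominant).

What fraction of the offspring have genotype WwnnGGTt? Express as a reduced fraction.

WwNnGgTt gametes: WNGT×1, WNGt×1, WNgT×1, WNgt×1, WnGT×1, WnGt×1, WngT×1, Wngt×1, wNGT×1, wNGt×1, wNgT×1, wNgt×1, wnGT×1, wnGt×1, wngT×1, wngt×1
WwnnGgtt gametes: WnGt×4, Wngt×4, wnGt×4, wngt×4
WwNnGgTt×WwnnGgtt grid (16·16=256): WWNnGGTt=4 WWNnGGtt=4 WWNnGgTt=8 WWNnGgtt=8 WWNnggTt=4 WWNnggtt=4 WWnnGGTt=4 WWnnGGtt=4 WWnnGgTt=8 WWnnGgtt=8 WWnnggTt=4 WWnnggtt=4 WwNnGGTt=8 WwNnGGtt=8 WwNnGgTt=16 WwNnGgtt=16 WwNnggTt=8 WwNnggtt=8 WwnnGGTt=8 WwnnGGtt=8 WwnnGgTt=16 WwnnGgtt=16 WwnnggTt=8 Wwnnggtt=8 wwNnGGTt=4 wwNnGGtt=4 wwNnGgTt=8 wwNnGgtt=8 wwNnggTt=4 wwNnggtt=4 wwnnGGTt=4 wwnnGGtt=4 wwnnGgTt=8 wwnnGgtt=8 wwnnggTt=4 wwnnggtt=4
WwnnGGTt hits 8/256; gcd=8; 8÷8/256÷8 = 1/32

P(WwnnGGTt) = 1/32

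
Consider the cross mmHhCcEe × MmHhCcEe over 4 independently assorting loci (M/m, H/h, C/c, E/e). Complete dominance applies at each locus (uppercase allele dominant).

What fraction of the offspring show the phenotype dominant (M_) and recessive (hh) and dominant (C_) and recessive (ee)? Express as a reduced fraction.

P(M_ hh C_ ee) = 3/128

mmHhCcEe gametes: mHCE×2, mHCe×2, mHcE×2, mHce×2, mhCE×2, mhCe×2, mhcE×2, mhce×2
MmHhCcEe gametes: MHCE×1, MHCe×1, MHcE×1, MHce×1, MhCE×1, MhCe×1, MhcE×1, Mhce×1, mHCE×1, mHCe×1, mHcE×1, mHce×1, mhCE×1, mhCe×1, mhcE×1, mhce×1
mmHhCcEe×MmHhCcEe grid (16·16=256): MmHHCCEE=2 MmHHCCEe=4 MmHHCCee=2 MmHHCcEE=4 MmHHCcEe=8 MmHHCcee=4 MmHHccEE=2 MmHHccEe=4 MmHHccee=2 MmHhCCEE=4 MmHhCCEe=8 MmHhCCee=4 MmHhCcEE=8 MmHhCcEe=16 MmHhCcee=8 MmHhccEE=4 MmHhccEe=8 MmHhccee=4 MmhhCCEE=2 MmhhCCEe=4 MmhhCCee=2 MmhhCcEE=4 MmhhCcEe=8 MmhhCcee=4 MmhhccEE=2 MmhhccEe=4 Mmhhccee=2 mmHHCCEE=2 mmHHCCEe=4 mmHHCCee=2 mmHHCcEE=4 mmHHCcEe=8 mmHHCcee=4 mmHHccEE=2 mmHHccEe=4 mmHHccee=2 mmHhCCEE=4 mmHhCCEe=8 mmHhCCee=4 mmHhCcEE=8 mmHhCcEe=16 mmHhCcee=8 mmHhccEE=4 mmHhccEe=8 mmHhccee=4 mmhhCCEE=2 mmhhCCEe=4 mmhhCCee=2 mmhhCcEE=4 mmhhCcEe=8 mmhhCcee=4 mmhhccEE=2 mmhhccEe=4 mmhhccee=2
M_ hh C_ ee hits 6/256; gcd=2; 6÷2/256÷2 = 3/128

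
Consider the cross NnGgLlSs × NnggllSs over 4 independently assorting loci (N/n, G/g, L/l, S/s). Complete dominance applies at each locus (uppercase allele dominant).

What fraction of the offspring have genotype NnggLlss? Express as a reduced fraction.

P(NnggLlss) = 1/32

NnGgLlSs gametes: NGLS×1, NGLs×1, NGlS×1, NGls×1, NgLS×1, NgLs×1, NglS×1, Ngls×1, nGLS×1, nGLs×1, nGlS×1, nGls×1, ngLS×1, ngLs×1, nglS×1, ngls×1
NnggllSs gametes: NglS×4, Ngls×4, nglS×4, ngls×4
NnGgLlSs×NnggllSs grid (16·16=256): NNGgLlSS=4 NNGgLlSs=8 NNGgLlss=4 NNGgllSS=4 NNGgllSs=8 NNGgllss=4 NNggLlSS=4 NNggLlSs=8 NNggLlss=4 NNggllSS=4 NNggllSs=8 NNggllss=4 NnGgLlSS=8 NnGgLlSs=16 NnGgLlss=8 NnGgllSS=8 NnGgllSs=16 NnGgllss=8 NnggLlSS=8 NnggLlSs=16 NnggLlss=8 NnggllSS=8 NnggllSs=16 Nnggllss=8 nnGgLlSS=4 nnGgLlSs=8 nnGgLlss=4 nnGgllSS=4 nnGgllSs=8 nnGgllss=4 nnggLlSS=4 nnggLlSs=8 nnggLlss=4 nnggllSS=4 nnggllSs=8 nnggllss=4
NnggLlss hits 8/256; gcd=8; 8÷8/256÷8 = 1/32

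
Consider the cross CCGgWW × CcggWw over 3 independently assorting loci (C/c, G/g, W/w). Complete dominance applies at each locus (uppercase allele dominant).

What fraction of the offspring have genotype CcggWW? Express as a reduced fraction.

CCGgWW gametes: CGW×4, CgW×4
CcggWw gametes: CgW×2, Cgw×2, cgW×2, cgw×2
CCGgWW×CcggWw grid (8·8=64): CCGgWW=8 CCGgWw=8 CCggWW=8 CCggWw=8 CcGgWW=8 CcGgWw=8 CcggWW=8 CcggWw=8
CcggWW hits 8/64; gcd=8; 8÷8/64÷8 = 1/8

P(CcggWW) = 1/8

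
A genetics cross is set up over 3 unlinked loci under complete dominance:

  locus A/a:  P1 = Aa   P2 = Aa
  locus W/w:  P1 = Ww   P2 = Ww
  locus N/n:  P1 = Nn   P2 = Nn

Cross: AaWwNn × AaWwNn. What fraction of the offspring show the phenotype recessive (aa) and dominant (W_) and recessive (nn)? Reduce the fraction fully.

P(aa W_ nn) = 3/64

AaWwNn gametes: AWN×1, AWn×1, AwN×1, Awn×1, aWN×1, aWn×1, awN×1, awn×1
AaWwNn gametes: AWN×1, AWn×1, AwN×1, Awn×1, aWN×1, aWn×1, awN×1, awn×1
AaWwNn×AaWwNn grid (8·8=64): AAWWNN=1 AAWWNn=2 AAWWnn=1 AAWwNN=2 AAWwNn=4 AAWwnn=2 AAwwNN=1 AAwwNn=2 AAwwnn=1 AaWWNN=2 AaWWNn=4 AaWWnn=2 AaWwNN=4 AaWwNn=8 AaWwnn=4 AawwNN=2 AawwNn=4 Aawwnn=2 aaWWNN=1 aaWWNn=2 aaWWnn=1 aaWwNN=2 aaWwNn=4 aaWwnn=2 aawwNN=1 aawwNn=2 aawwnn=1
aa W_ nn hits 3/64; gcd=1; 3÷1/64÷1 = 3/64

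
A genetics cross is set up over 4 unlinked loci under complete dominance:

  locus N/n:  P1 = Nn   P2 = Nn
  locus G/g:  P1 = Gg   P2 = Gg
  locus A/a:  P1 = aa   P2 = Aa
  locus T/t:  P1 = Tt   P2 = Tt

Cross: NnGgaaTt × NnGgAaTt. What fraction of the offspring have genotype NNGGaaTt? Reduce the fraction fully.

NnGgaaTt gametes: NGaT×2, NGat×2, NgaT×2, Ngat×2, nGaT×2, nGat×2, ngaT×2, ngat×2
NnGgAaTt gametes: NGAT×1, NGAt×1, NGaT×1, NGat×1, NgAT×1, NgAt×1, NgaT×1, Ngat×1, nGAT×1, nGAt×1, nGaT×1, nGat×1, ngAT×1, ngAt×1, ngaT×1, ngat×1
NnGgaaTt×NnGgAaTt grid (16·16=256): NNGGAaTT=2 NNGGAaTt=4 NNGGAatt=2 NNGGaaTT=2 NNGGaaTt=4 NNGGaatt=2 NNGgAaTT=4 NNGgAaTt=8 NNGgAatt=4 NNGgaaTT=4 NNGgaaTt=8 NNGgaatt=4 NNggAaTT=2 NNggAaTt=4 NNggAatt=2 NNggaaTT=2 NNggaaTt=4 NNggaatt=2 NnGGAaTT=4 NnGGAaTt=8 NnGGAatt=4 NnGGaaTT=4 NnGGaaTt=8 NnGGaatt=4 NnGgAaTT=8 NnGgAaTt=16 NnGgAatt=8 NnGgaaTT=8 NnGgaaTt=16 NnGgaatt=8 NnggAaTT=4 NnggAaTt=8 NnggAatt=4 NnggaaTT=4 NnggaaTt=8 Nnggaatt=4 nnGGAaTT=2 nnGGAaTt=4 nnGGAatt=2 nnGGaaTT=2 nnGGaaTt=4 nnGGaatt=2 nnGgAaTT=4 nnGgAaTt=8 nnGgAatt=4 nnGgaaTT=4 nnGgaaTt=8 nnGgaatt=4 nnggAaTT=2 nnggAaTt=4 nnggAatt=2 nnggaaTT=2 nnggaaTt=4 nnggaatt=2
NNGGaaTt hits 4/256; gcd=4; 4÷4/256÷4 = 1/64

P(NNGGaaTt) = 1/64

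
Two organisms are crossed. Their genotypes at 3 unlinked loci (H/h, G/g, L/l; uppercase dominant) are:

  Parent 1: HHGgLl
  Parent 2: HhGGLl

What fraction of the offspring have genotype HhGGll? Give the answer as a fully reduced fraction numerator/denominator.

HHGgLl gametes: HGL×2, HGl×2, HgL×2, Hgl×2
HhGGLl gametes: HGL×2, HGl×2, hGL×2, hGl×2
HHGgLl×HhGGLl grid (8·8=64): HHGGLL=4 HHGGLl=8 HHGGll=4 HHGgLL=4 HHGgLl=8 HHGgll=4 HhGGLL=4 HhGGLl=8 HhGGll=4 HhGgLL=4 HhGgLl=8 HhGgll=4
HhGGll hits 4/64; gcd=4; 4÷4/64÷4 = 1/16

P(HhGGll) = 1/16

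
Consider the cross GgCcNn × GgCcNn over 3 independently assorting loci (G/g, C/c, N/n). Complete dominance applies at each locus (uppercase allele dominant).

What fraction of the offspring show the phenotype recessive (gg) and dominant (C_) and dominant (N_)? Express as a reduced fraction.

P(gg C_ N_) = 9/64

GgCcNn gametes: GCN×1, GCn×1, GcN×1, Gcn×1, gCN×1, gCn×1, gcN×1, gcn×1
GgCcNn gametes: GCN×1, GCn×1, GcN×1, Gcn×1, gCN×1, gCn×1, gcN×1, gcn×1
GgCcNn×GgCcNn grid (8·8=64): GGCCNN=1 GGCCNn=2 GGCCnn=1 GGCcNN=2 GGCcNn=4 GGCcnn=2 GGccNN=1 GGccNn=2 GGccnn=1 GgCCNN=2 GgCCNn=4 GgCCnn=2 GgCcNN=4 GgCcNn=8 GgCcnn=4 GgccNN=2 GgccNn=4 Ggccnn=2 ggCCNN=1 ggCCNn=2 ggCCnn=1 ggCcNN=2 ggCcNn=4 ggCcnn=2 ggccNN=1 ggccNn=2 ggccnn=1
gg C_ N_ hits 9/64; gcd=1; 9÷1/64÷1 = 9/64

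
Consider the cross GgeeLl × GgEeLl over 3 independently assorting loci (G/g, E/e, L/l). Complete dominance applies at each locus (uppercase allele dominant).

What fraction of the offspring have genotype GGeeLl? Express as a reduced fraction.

GgeeLl gametes: GeL×2, Gel×2, geL×2, gel×2
GgEeLl gametes: GEL×1, GEl×1, GeL×1, Gel×1, gEL×1, gEl×1, geL×1, gel×1
GgeeLl×GgEeLl grid (8·8=64): GGEeLL=2 GGEeLl=4 GGEell=2 GGeeLL=2 GGeeLl=4 GGeell=2 GgEeLL=4 GgEeLl=8 GgEell=4 GgeeLL=4 GgeeLl=8 Ggeell=4 ggEeLL=2 ggEeLl=4 ggEell=2 ggeeLL=2 ggeeLl=4 ggeell=2
GGeeLl hits 4/64; gcd=4; 4÷4/64÷4 = 1/16

P(GGeeLl) = 1/16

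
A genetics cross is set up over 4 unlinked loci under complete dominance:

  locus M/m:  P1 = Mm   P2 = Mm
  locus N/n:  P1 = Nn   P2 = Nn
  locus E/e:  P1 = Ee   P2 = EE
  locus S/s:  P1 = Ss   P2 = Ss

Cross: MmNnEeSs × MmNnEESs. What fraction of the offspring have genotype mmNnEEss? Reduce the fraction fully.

P(mmNnEEss) = 1/64

MmNnEeSs gametes: MNES×1, MNEs×1, MNeS×1, MNes×1, MnES×1, MnEs×1, MneS×1, Mnes×1, mNES×1, mNEs×1, mNeS×1, mNes×1, mnES×1, mnEs×1, mneS×1, mnes×1
MmNnEESs gametes: MNES×2, MNEs×2, MnES×2, MnEs×2, mNES×2, mNEs×2, mnES×2, mnEs×2
MmNnEeSs×MmNnEESs grid (16·16=256): MMNNEESS=2 MMNNEESs=4 MMNNEEss=2 MMNNEeSS=2 MMNNEeSs=4 MMNNEess=2 MMNnEESS=4 MMNnEESs=8 MMNnEEss=4 MMNnEeSS=4 MMNnEeSs=8 MMNnEess=4 MMnnEESS=2 MMnnEESs=4 MMnnEEss=2 MMnnEeSS=2 MMnnEeSs=4 MMnnEess=2 MmNNEESS=4 MmNNEESs=8 MmNNEEss=4 MmNNEeSS=4 MmNNEeSs=8 MmNNEess=4 MmNnEESS=8 MmNnEESs=16 MmNnEEss=8 MmNnEeSS=8 MmNnEeSs=16 MmNnEess=8 MmnnEESS=4 MmnnEESs=8 MmnnEEss=4 MmnnEeSS=4 MmnnEeSs=8 MmnnEess=4 mmNNEESS=2 mmNNEESs=4 mmNNEEss=2 mmNNEeSS=2 mmNNEeSs=4 mmNNEess=2 mmNnEESS=4 mmNnEESs=8 mmNnEEss=4 mmNnEeSS=4 mmNnEeSs=8 mmNnEess=4 mmnnEESS=2 mmnnEESs=4 mmnnEEss=2 mmnnEeSS=2 mmnnEeSs=4 mmnnEess=2
mmNnEEss hits 4/256; gcd=4; 4÷4/256÷4 = 1/64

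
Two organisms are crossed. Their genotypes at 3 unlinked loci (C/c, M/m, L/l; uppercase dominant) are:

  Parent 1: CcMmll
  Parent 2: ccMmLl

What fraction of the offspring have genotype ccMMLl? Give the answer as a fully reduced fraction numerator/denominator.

CcMmll gametes: CMl×2, Cml×2, cMl×2, cml×2
ccMmLl gametes: cML×2, cMl×2, cmL×2, cml×2
CcMmll×ccMmLl grid (8·8=64): CcMMLl=4 CcMMll=4 CcMmLl=8 CcMmll=8 CcmmLl=4 Ccmmll=4 ccMMLl=4 ccMMll=4 ccMmLl=8 ccMmll=8 ccmmLl=4 ccmmll=4
ccMMLl hits 4/64; gcd=4; 4÷4/64÷4 = 1/16

P(ccMMLl) = 1/16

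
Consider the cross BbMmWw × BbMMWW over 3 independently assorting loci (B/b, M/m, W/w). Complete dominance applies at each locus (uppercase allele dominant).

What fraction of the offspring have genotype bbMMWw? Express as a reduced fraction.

BbMmWw gametes: BMW×1, BMw×1, BmW×1, Bmw×1, bMW×1, bMw×1, bmW×1, bmw×1
BbMMWW gametes: BMW×4, bMW×4
BbMmWw×BbMMWW grid (8·8=64): BBMMWW=4 BBMMWw=4 BBMmWW=4 BBMmWw=4 BbMMWW=8 BbMMWw=8 BbMmWW=8 BbMmWw=8 bbMMWW=4 bbMMWw=4 bbMmWW=4 bbMmWw=4
bbMMWw hits 4/64; gcd=4; 4÷4/64÷4 = 1/16

P(bbMMWw) = 1/16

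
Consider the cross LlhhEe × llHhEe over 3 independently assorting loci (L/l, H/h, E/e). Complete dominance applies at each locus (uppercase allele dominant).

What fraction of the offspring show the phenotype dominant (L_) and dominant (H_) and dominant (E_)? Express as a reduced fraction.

LlhhEe gametes: LhE×2, Lhe×2, lhE×2, lhe×2
llHhEe gametes: lHE×2, lHe×2, lhE×2, lhe×2
LlhhEe×llHhEe grid (8·8=64): LlHhEE=4 LlHhEe=8 LlHhee=4 LlhhEE=4 LlhhEe=8 Llhhee=4 llHhEE=4 llHhEe=8 llHhee=4 llhhEE=4 llhhEe=8 llhhee=4
L_ H_ E_ hits 12/64; gcd=4; 12÷4/64÷4 = 3/16

P(L_ H_ E_) = 3/16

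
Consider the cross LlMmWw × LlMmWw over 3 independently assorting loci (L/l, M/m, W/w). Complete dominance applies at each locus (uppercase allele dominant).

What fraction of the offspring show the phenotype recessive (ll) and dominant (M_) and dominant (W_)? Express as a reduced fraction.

P(ll M_ W_) = 9/64

LlMmWw gametes: LMW×1, LMw×1, LmW×1, Lmw×1, lMW×1, lMw×1, lmW×1, lmw×1
LlMmWw gametes: LMW×1, LMw×1, LmW×1, Lmw×1, lMW×1, lMw×1, lmW×1, lmw×1
LlMmWw×LlMmWw grid (8·8=64): LLMMWW=1 LLMMWw=2 LLMMww=1 LLMmWW=2 LLMmWw=4 LLMmww=2 LLmmWW=1 LLmmWw=2 LLmmww=1 LlMMWW=2 LlMMWw=4 LlMMww=2 LlMmWW=4 LlMmWw=8 LlMmww=4 LlmmWW=2 LlmmWw=4 Llmmww=2 llMMWW=1 llMMWw=2 llMMww=1 llMmWW=2 llMmWw=4 llMmww=2 llmmWW=1 llmmWw=2 llmmww=1
ll M_ W_ hits 9/64; gcd=1; 9÷1/64÷1 = 9/64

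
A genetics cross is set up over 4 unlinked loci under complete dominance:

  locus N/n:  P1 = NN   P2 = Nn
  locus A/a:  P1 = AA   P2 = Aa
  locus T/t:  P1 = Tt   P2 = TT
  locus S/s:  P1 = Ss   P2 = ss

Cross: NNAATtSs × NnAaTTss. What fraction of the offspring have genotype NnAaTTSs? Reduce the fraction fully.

P(NnAaTTSs) = 1/16

NNAATtSs gametes: NATS×4, NATs×4, NAtS×4, NAts×4
NnAaTTss gametes: NATs×4, NaTs×4, nATs×4, naTs×4
NNAATtSs×NnAaTTss grid (16·16=256): NNAATTSs=16 NNAATTss=16 NNAATtSs=16 NNAATtss=16 NNAaTTSs=16 NNAaTTss=16 NNAaTtSs=16 NNAaTtss=16 NnAATTSs=16 NnAATTss=16 NnAATtSs=16 NnAATtss=16 NnAaTTSs=16 NnAaTTss=16 NnAaTtSs=16 NnAaTtss=16
NnAaTTSs hits 16/256; gcd=16; 16÷16/256÷16 = 1/16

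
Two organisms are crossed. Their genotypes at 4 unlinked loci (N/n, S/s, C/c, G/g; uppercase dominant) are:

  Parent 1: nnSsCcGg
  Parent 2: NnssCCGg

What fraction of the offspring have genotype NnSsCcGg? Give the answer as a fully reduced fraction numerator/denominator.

nnSsCcGg gametes: nSCG×2, nSCg×2, nScG×2, nScg×2, nsCG×2, nsCg×2, nscG×2, nscg×2
NnssCCGg gametes: NsCG×4, NsCg×4, nsCG×4, nsCg×4
nnSsCcGg×NnssCCGg grid (16·16=256): NnSsCCGG=8 NnSsCCGg=16 NnSsCCgg=8 NnSsCcGG=8 NnSsCcGg=16 NnSsCcgg=8 NnssCCGG=8 NnssCCGg=16 NnssCCgg=8 NnssCcGG=8 NnssCcGg=16 NnssCcgg=8 nnSsCCGG=8 nnSsCCGg=16 nnSsCCgg=8 nnSsCcGG=8 nnSsCcGg=16 nnSsCcgg=8 nnssCCGG=8 nnssCCGg=16 nnssCCgg=8 nnssCcGG=8 nnssCcGg=16 nnssCcgg=8
NnSsCcGg hits 16/256; gcd=16; 16÷16/256÷16 = 1/16

P(NnSsCcGg) = 1/16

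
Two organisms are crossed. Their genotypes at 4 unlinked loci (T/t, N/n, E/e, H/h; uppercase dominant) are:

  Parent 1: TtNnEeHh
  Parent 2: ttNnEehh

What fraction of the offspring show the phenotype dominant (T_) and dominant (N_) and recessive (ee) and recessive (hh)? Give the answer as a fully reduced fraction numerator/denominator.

P(T_ N_ ee hh) = 3/64

TtNnEeHh gametes: TNEH×1, TNEh×1, TNeH×1, TNeh×1, TnEH×1, TnEh×1, TneH×1, Tneh×1, tNEH×1, tNEh×1, tNeH×1, tNeh×1, tnEH×1, tnEh×1, tneH×1, tneh×1
ttNnEehh gametes: tNEh×4, tNeh×4, tnEh×4, tneh×4
TtNnEeHh×ttNnEehh grid (16·16=256): TtNNEEHh=4 TtNNEEhh=4 TtNNEeHh=8 TtNNEehh=8 TtNNeeHh=4 TtNNeehh=4 TtNnEEHh=8 TtNnEEhh=8 TtNnEeHh=16 TtNnEehh=16 TtNneeHh=8 TtNneehh=8 TtnnEEHh=4 TtnnEEhh=4 TtnnEeHh=8 TtnnEehh=8 TtnneeHh=4 Ttnneehh=4 ttNNEEHh=4 ttNNEEhh=4 ttNNEeHh=8 ttNNEehh=8 ttNNeeHh=4 ttNNeehh=4 ttNnEEHh=8 ttNnEEhh=8 ttNnEeHh=16 ttNnEehh=16 ttNneeHh=8 ttNneehh=8 ttnnEEHh=4 ttnnEEhh=4 ttnnEeHh=8 ttnnEehh=8 ttnneeHh=4 ttnneehh=4
T_ N_ ee hh hits 12/256; gcd=4; 12÷4/256÷4 = 3/64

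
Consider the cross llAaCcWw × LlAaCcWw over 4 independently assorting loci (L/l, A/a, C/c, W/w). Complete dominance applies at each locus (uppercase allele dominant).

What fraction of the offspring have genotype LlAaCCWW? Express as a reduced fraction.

P(LlAaCCWW) = 1/64

llAaCcWw gametes: lACW×2, lACw×2, lAcW×2, lAcw×2, laCW×2, laCw×2, lacW×2, lacw×2
LlAaCcWw gametes: LACW×1, LACw×1, LAcW×1, LAcw×1, LaCW×1, LaCw×1, LacW×1, Lacw×1, lACW×1, lACw×1, lAcW×1, lAcw×1, laCW×1, laCw×1, lacW×1, lacw×1
llAaCcWw×LlAaCcWw grid (16·16=256): LlAACCWW=2 LlAACCWw=4 LlAACCww=2 LlAACcWW=4 LlAACcWw=8 LlAACcww=4 LlAAccWW=2 LlAAccWw=4 LlAAccww=2 LlAaCCWW=4 LlAaCCWw=8 LlAaCCww=4 LlAaCcWW=8 LlAaCcWw=16 LlAaCcww=8 LlAaccWW=4 LlAaccWw=8 LlAaccww=4 LlaaCCWW=2 LlaaCCWw=4 LlaaCCww=2 LlaaCcWW=4 LlaaCcWw=8 LlaaCcww=4 LlaaccWW=2 LlaaccWw=4 Llaaccww=2 llAACCWW=2 llAACCWw=4 llAACCww=2 llAACcWW=4 llAACcWw=8 llAACcww=4 llAAccWW=2 llAAccWw=4 llAAccww=2 llAaCCWW=4 llAaCCWw=8 llAaCCww=4 llAaCcWW=8 llAaCcWw=16 llAaCcww=8 llAaccWW=4 llAaccWw=8 llAaccww=4 llaaCCWW=2 llaaCCWw=4 llaaCCww=2 llaaCcWW=4 llaaCcWw=8 llaaCcww=4 llaaccWW=2 llaaccWw=4 llaaccww=2
LlAaCCWW hits 4/256; gcd=4; 4÷4/256÷4 = 1/64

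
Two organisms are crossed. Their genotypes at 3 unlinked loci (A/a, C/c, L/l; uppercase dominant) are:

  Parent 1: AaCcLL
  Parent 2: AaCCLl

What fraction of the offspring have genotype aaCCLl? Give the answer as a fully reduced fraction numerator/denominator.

AaCcLL gametes: ACL×2, AcL×2, aCL×2, acL×2
AaCCLl gametes: ACL×2, ACl×2, aCL×2, aCl×2
AaCcLL×AaCCLl grid (8·8=64): AACCLL=4 AACCLl=4 AACcLL=4 AACcLl=4 AaCCLL=8 AaCCLl=8 AaCcLL=8 AaCcLl=8 aaCCLL=4 aaCCLl=4 aaCcLL=4 aaCcLl=4
aaCCLl hits 4/64; gcd=4; 4÷4/64÷4 = 1/16

P(aaCCLl) = 1/16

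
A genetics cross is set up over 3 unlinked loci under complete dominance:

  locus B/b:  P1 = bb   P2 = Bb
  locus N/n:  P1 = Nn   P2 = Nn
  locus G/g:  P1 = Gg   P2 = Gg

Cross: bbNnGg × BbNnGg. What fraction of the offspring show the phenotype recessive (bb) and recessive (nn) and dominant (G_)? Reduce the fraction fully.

P(bb nn G_) = 3/32

bbNnGg gametes: bNG×2, bNg×2, bnG×2, bng×2
BbNnGg gametes: BNG×1, BNg×1, BnG×1, Bng×1, bNG×1, bNg×1, bnG×1, bng×1
bbNnGg×BbNnGg grid (8·8=64): BbNNGG=2 BbNNGg=4 BbNNgg=2 BbNnGG=4 BbNnGg=8 BbNngg=4 BbnnGG=2 BbnnGg=4 Bbnngg=2 bbNNGG=2 bbNNGg=4 bbNNgg=2 bbNnGG=4 bbNnGg=8 bbNngg=4 bbnnGG=2 bbnnGg=4 bbnngg=2
bb nn G_ hits 6/64; gcd=2; 6÷2/64÷2 = 3/32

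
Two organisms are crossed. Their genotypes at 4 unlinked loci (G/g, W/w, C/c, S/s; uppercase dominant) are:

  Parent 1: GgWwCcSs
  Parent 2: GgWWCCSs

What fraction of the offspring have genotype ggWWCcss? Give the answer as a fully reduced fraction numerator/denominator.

GgWwCcSs gametes: GWCS×1, GWCs×1, GWcS×1, GWcs×1, GwCS×1, GwCs×1, GwcS×1, Gwcs×1, gWCS×1, gWCs×1, gWcS×1, gWcs×1, gwCS×1, gwCs×1, gwcS×1, gwcs×1
GgWWCCSs gametes: GWCS×4, GWCs×4, gWCS×4, gWCs×4
GgWwCcSs×GgWWCCSs grid (16·16=256): GGWWCCSS=4 GGWWCCSs=8 GGWWCCss=4 GGWWCcSS=4 GGWWCcSs=8 GGWWCcss=4 GGWwCCSS=4 GGWwCCSs=8 GGWwCCss=4 GGWwCcSS=4 GGWwCcSs=8 GGWwCcss=4 GgWWCCSS=8 GgWWCCSs=16 GgWWCCss=8 GgWWCcSS=8 GgWWCcSs=16 GgWWCcss=8 GgWwCCSS=8 GgWwCCSs=16 GgWwCCss=8 GgWwCcSS=8 GgWwCcSs=16 GgWwCcss=8 ggWWCCSS=4 ggWWCCSs=8 ggWWCCss=4 ggWWCcSS=4 ggWWCcSs=8 ggWWCcss=4 ggWwCCSS=4 ggWwCCSs=8 ggWwCCss=4 ggWwCcSS=4 ggWwCcSs=8 ggWwCcss=4
ggWWCcss hits 4/256; gcd=4; 4÷4/256÷4 = 1/64

P(ggWWCcss) = 1/64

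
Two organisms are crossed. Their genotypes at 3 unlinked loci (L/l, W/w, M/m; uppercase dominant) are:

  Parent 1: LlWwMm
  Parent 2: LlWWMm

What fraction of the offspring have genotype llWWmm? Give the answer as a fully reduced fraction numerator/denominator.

LlWwMm gametes: LWM×1, LWm×1, LwM×1, Lwm×1, lWM×1, lWm×1, lwM×1, lwm×1
LlWWMm gametes: LWM×2, LWm×2, lWM×2, lWm×2
LlWwMm×LlWWMm grid (8·8=64): LLWWMM=2 LLWWMm=4 LLWWmm=2 LLWwMM=2 LLWwMm=4 LLWwmm=2 LlWWMM=4 LlWWMm=8 LlWWmm=4 LlWwMM=4 LlWwMm=8 LlWwmm=4 llWWMM=2 llWWMm=4 llWWmm=2 llWwMM=2 llWwMm=4 llWwmm=2
llWWmm hits 2/64; gcd=2; 2÷2/64÷2 = 1/32

P(llWWmm) = 1/32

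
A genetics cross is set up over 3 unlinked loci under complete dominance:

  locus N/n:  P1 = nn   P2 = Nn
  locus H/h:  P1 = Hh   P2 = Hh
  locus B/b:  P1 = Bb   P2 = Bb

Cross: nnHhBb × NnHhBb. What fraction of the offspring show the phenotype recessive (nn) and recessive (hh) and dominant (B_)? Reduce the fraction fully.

nnHhBb gametes: nHB×2, nHb×2, nhB×2, nhb×2
NnHhBb gametes: NHB×1, NHb×1, NhB×1, Nhb×1, nHB×1, nHb×1, nhB×1, nhb×1
nnHhBb×NnHhBb grid (8·8=64): NnHHBB=2 NnHHBb=4 NnHHbb=2 NnHhBB=4 NnHhBb=8 NnHhbb=4 NnhhBB=2 NnhhBb=4 Nnhhbb=2 nnHHBB=2 nnHHBb=4 nnHHbb=2 nnHhBB=4 nnHhBb=8 nnHhbb=4 nnhhBB=2 nnhhBb=4 nnhhbb=2
nn hh B_ hits 6/64; gcd=2; 6÷2/64÷2 = 3/32

P(nn hh B_) = 3/32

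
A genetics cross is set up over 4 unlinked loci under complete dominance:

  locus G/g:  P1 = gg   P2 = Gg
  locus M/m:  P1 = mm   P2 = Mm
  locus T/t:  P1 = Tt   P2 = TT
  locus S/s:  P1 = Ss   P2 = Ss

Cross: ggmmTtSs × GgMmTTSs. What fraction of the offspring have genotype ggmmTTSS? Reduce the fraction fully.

ggmmTtSs gametes: gmTS×4, gmTs×4, gmtS×4, gmts×4
GgMmTTSs gametes: GMTS×2, GMTs×2, GmTS×2, GmTs×2, gMTS×2, gMTs×2, gmTS×2, gmTs×2
ggmmTtSs×GgMmTTSs grid (16·16=256): GgMmTTSS=8 GgMmTTSs=16 GgMmTTss=8 GgMmTtSS=8 GgMmTtSs=16 GgMmTtss=8 GgmmTTSS=8 GgmmTTSs=16 GgmmTTss=8 GgmmTtSS=8 GgmmTtSs=16 GgmmTtss=8 ggMmTTSS=8 ggMmTTSs=16 ggMmTTss=8 ggMmTtSS=8 ggMmTtSs=16 ggMmTtss=8 ggmmTTSS=8 ggmmTTSs=16 ggmmTTss=8 ggmmTtSS=8 ggmmTtSs=16 ggmmTtss=8
ggmmTTSS hits 8/256; gcd=8; 8÷8/256÷8 = 1/32

P(ggmmTTSS) = 1/32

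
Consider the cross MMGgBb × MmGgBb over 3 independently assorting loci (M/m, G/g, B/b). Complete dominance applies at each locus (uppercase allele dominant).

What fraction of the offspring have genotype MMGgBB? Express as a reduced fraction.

MMGgBb gametes: MGB×2, MGb×2, MgB×2, Mgb×2
MmGgBb gametes: MGB×1, MGb×1, MgB×1, Mgb×1, mGB×1, mGb×1, mgB×1, mgb×1
MMGgBb×MmGgBb grid (8·8=64): MMGGBB=2 MMGGBb=4 MMGGbb=2 MMGgBB=4 MMGgBb=8 MMGgbb=4 MMggBB=2 MMggBb=4 MMggbb=2 MmGGBB=2 MmGGBb=4 MmGGbb=2 MmGgBB=4 MmGgBb=8 MmGgbb=4 MmggBB=2 MmggBb=4 Mmggbb=2
MMGgBB hits 4/64; gcd=4; 4÷4/64÷4 = 1/16

P(MMGgBB) = 1/16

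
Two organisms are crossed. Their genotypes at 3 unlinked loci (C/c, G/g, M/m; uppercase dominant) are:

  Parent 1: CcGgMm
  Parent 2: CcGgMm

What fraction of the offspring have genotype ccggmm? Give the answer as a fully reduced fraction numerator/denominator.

CcGgMm gametes: CGM×1, CGm×1, CgM×1, Cgm×1, cGM×1, cGm×1, cgM×1, cgm×1
CcGgMm gametes: CGM×1, CGm×1, CgM×1, Cgm×1, cGM×1, cGm×1, cgM×1, cgm×1
CcGgMm×CcGgMm grid (8·8=64): CCGGMM=1 CCGGMm=2 CCGGmm=1 CCGgMM=2 CCGgMm=4 CCGgmm=2 CCggMM=1 CCggMm=2 CCggmm=1 CcGGMM=2 CcGGMm=4 CcGGmm=2 CcGgMM=4 CcGgMm=8 CcGgmm=4 CcggMM=2 CcggMm=4 Ccggmm=2 ccGGMM=1 ccGGMm=2 ccGGmm=1 ccGgMM=2 ccGgMm=4 ccGgmm=2 ccggMM=1 ccggMm=2 ccggmm=1
ccggmm hits 1/64; gcd=1; 1÷1/64÷1 = 1/64

P(ccggmm) = 1/64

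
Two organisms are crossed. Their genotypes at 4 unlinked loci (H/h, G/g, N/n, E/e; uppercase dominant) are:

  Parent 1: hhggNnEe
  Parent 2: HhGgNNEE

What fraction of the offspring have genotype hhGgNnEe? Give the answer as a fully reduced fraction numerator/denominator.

hhggNnEe gametes: hgNE×4, hgNe×4, hgnE×4, hgne×4
HhGgNNEE gametes: HGNE×4, HgNE×4, hGNE×4, hgNE×4
hhggNnEe×HhGgNNEE grid (16·16=256): HhGgNNEE=16 HhGgNNEe=16 HhGgNnEE=16 HhGgNnEe=16 HhggNNEE=16 HhggNNEe=16 HhggNnEE=16 HhggNnEe=16 hhGgNNEE=16 hhGgNNEe=16 hhGgNnEE=16 hhGgNnEe=16 hhggNNEE=16 hhggNNEe=16 hhggNnEE=16 hhggNnEe=16
hhGgNnEe hits 16/256; gcd=16; 16÷16/256÷16 = 1/16

P(hhGgNnEe) = 1/16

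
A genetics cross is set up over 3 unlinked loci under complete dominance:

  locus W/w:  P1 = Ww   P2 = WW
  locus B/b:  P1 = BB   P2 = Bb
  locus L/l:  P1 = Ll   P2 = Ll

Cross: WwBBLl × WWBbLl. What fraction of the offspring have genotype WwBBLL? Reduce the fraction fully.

P(WwBBLL) = 1/16

WwBBLl gametes: WBL×2, WBl×2, wBL×2, wBl×2
WWBbLl gametes: WBL×2, WBl×2, WbL×2, Wbl×2
WwBBLl×WWBbLl grid (8·8=64): WWBBLL=4 WWBBLl=8 WWBBll=4 WWBbLL=4 WWBbLl=8 WWBbll=4 WwBBLL=4 WwBBLl=8 WwBBll=4 WwBbLL=4 WwBbLl=8 WwBbll=4
WwBBLL hits 4/64; gcd=4; 4÷4/64÷4 = 1/16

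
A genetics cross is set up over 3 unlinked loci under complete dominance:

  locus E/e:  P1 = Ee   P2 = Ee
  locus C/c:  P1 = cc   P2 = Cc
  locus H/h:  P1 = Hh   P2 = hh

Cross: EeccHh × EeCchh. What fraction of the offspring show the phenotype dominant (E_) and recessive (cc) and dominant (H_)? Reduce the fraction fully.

EeccHh gametes: EcH×2, Ech×2, ecH×2, ech×2
EeCchh gametes: ECh×2, Ech×2, eCh×2, ech×2
EeccHh×EeCchh grid (8·8=64): EECcHh=4 EECchh=4 EEccHh=4 EEcchh=4 EeCcHh=8 EeCchh=8 EeccHh=8 Eecchh=8 eeCcHh=4 eeCchh=4 eeccHh=4 eecchh=4
E_ cc H_ hits 12/64; gcd=4; 12÷4/64÷4 = 3/16

P(E_ cc H_) = 3/16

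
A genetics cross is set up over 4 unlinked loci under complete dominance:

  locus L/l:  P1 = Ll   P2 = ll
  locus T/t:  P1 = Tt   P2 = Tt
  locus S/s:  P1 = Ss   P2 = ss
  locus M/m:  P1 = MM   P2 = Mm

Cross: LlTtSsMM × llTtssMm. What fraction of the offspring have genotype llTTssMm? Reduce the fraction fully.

LlTtSsMM gametes: LTSM×2, LTsM×2, LtSM×2, LtsM×2, lTSM×2, lTsM×2, ltSM×2, ltsM×2
llTtssMm gametes: lTsM×4, lTsm×4, ltsM×4, ltsm×4
LlTtSsMM×llTtssMm grid (16·16=256): LlTTSsMM=8 LlTTSsMm=8 LlTTssMM=8 LlTTssMm=8 LlTtSsMM=16 LlTtSsMm=16 LlTtssMM=16 LlTtssMm=16 LlttSsMM=8 LlttSsMm=8 LlttssMM=8 LlttssMm=8 llTTSsMM=8 llTTSsMm=8 llTTssMM=8 llTTssMm=8 llTtSsMM=16 llTtSsMm=16 llTtssMM=16 llTtssMm=16 llttSsMM=8 llttSsMm=8 llttssMM=8 llttssMm=8
llTTssMm hits 8/256; gcd=8; 8÷8/256÷8 = 1/32

P(llTTssMm) = 1/32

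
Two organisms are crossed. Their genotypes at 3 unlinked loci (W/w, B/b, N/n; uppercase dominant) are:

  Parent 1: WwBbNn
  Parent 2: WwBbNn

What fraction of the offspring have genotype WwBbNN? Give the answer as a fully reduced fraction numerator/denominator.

P(WwBbNN) = 1/16

WwBbNn gametes: WBN×1, WBn×1, WbN×1, Wbn×1, wBN×1, wBn×1, wbN×1, wbn×1
WwBbNn gametes: WBN×1, WBn×1, WbN×1, Wbn×1, wBN×1, wBn×1, wbN×1, wbn×1
WwBbNn×WwBbNn grid (8·8=64): WWBBNN=1 WWBBNn=2 WWBBnn=1 WWBbNN=2 WWBbNn=4 WWBbnn=2 WWbbNN=1 WWbbNn=2 WWbbnn=1 WwBBNN=2 WwBBNn=4 WwBBnn=2 WwBbNN=4 WwBbNn=8 WwBbnn=4 WwbbNN=2 WwbbNn=4 Wwbbnn=2 wwBBNN=1 wwBBNn=2 wwBBnn=1 wwBbNN=2 wwBbNn=4 wwBbnn=2 wwbbNN=1 wwbbNn=2 wwbbnn=1
WwBbNN hits 4/64; gcd=4; 4÷4/64÷4 = 1/16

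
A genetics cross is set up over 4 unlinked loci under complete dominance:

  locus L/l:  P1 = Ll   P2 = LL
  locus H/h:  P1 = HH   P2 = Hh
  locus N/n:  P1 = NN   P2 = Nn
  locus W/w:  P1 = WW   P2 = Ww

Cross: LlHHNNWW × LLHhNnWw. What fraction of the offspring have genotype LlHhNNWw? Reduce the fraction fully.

LlHHNNWW gametes: LHNW×8, lHNW×8
LLHhNnWw gametes: LHNW×2, LHNw×2, LHnW×2, LHnw×2, LhNW×2, LhNw×2, LhnW×2, Lhnw×2
LlHHNNWW×LLHhNnWw grid (16·16=256): LLHHNNWW=16 LLHHNNWw=16 LLHHNnWW=16 LLHHNnWw=16 LLHhNNWW=16 LLHhNNWw=16 LLHhNnWW=16 LLHhNnWw=16 LlHHNNWW=16 LlHHNNWw=16 LlHHNnWW=16 LlHHNnWw=16 LlHhNNWW=16 LlHhNNWw=16 LlHhNnWW=16 LlHhNnWw=16
LlHhNNWw hits 16/256; gcd=16; 16÷16/256÷16 = 1/16

P(LlHhNNWw) = 1/16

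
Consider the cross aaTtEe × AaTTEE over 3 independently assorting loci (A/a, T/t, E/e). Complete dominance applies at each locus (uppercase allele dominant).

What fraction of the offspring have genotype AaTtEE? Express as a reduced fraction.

P(AaTtEE) = 1/8

aaTtEe gametes: aTE×2, aTe×2, atE×2, ate×2
AaTTEE gametes: ATE×4, aTE×4
aaTtEe×AaTTEE grid (8·8=64): AaTTEE=8 AaTTEe=8 AaTtEE=8 AaTtEe=8 aaTTEE=8 aaTTEe=8 aaTtEE=8 aaTtEe=8
AaTtEE hits 8/64; gcd=8; 8÷8/64÷8 = 1/8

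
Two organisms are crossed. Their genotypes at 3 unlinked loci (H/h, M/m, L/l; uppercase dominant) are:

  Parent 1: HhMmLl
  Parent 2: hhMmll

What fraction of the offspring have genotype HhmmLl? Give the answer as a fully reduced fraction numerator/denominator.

HhMmLl gametes: HML×1, HMl×1, HmL×1, Hml×1, hML×1, hMl×1, hmL×1, hml×1
hhMmll gametes: hMl×4, hml×4
HhMmLl×hhMmll grid (8·8=64): HhMMLl=4 HhMMll=4 HhMmLl=8 HhMmll=8 HhmmLl=4 Hhmmll=4 hhMMLl=4 hhMMll=4 hhMmLl=8 hhMmll=8 hhmmLl=4 hhmmll=4
HhmmLl hits 4/64; gcd=4; 4÷4/64÷4 = 1/16

P(HhmmLl) = 1/16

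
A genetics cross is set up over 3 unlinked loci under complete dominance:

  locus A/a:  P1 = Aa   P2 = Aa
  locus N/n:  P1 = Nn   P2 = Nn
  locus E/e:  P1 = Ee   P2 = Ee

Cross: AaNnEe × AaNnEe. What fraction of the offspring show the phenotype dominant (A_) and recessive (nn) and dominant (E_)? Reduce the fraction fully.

AaNnEe gametes: ANE×1, ANe×1, AnE×1, Ane×1, aNE×1, aNe×1, anE×1, ane×1
AaNnEe gametes: ANE×1, ANe×1, AnE×1, Ane×1, aNE×1, aNe×1, anE×1, ane×1
AaNnEe×AaNnEe grid (8·8=64): AANNEE=1 AANNEe=2 AANNee=1 AANnEE=2 AANnEe=4 AANnee=2 AAnnEE=1 AAnnEe=2 AAnnee=1 AaNNEE=2 AaNNEe=4 AaNNee=2 AaNnEE=4 AaNnEe=8 AaNnee=4 AannEE=2 AannEe=4 Aannee=2 aaNNEE=1 aaNNEe=2 aaNNee=1 aaNnEE=2 aaNnEe=4 aaNnee=2 aannEE=1 aannEe=2 aannee=1
A_ nn E_ hits 9/64; gcd=1; 9÷1/64÷1 = 9/64

P(A_ nn E_) = 9/64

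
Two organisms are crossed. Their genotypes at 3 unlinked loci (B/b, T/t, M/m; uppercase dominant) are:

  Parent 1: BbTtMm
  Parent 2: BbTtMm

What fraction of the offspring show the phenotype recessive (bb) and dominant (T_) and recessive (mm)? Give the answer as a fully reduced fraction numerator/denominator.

P(bb T_ mm) = 3/64

BbTtMm gametes: BTM×1, BTm×1, BtM×1, Btm×1, bTM×1, bTm×1, btM×1, btm×1
BbTtMm gametes: BTM×1, BTm×1, BtM×1, Btm×1, bTM×1, bTm×1, btM×1, btm×1
BbTtMm×BbTtMm grid (8·8=64): BBTTMM=1 BBTTMm=2 BBTTmm=1 BBTtMM=2 BBTtMm=4 BBTtmm=2 BBttMM=1 BBttMm=2 BBttmm=1 BbTTMM=2 BbTTMm=4 BbTTmm=2 BbTtMM=4 BbTtMm=8 BbTtmm=4 BbttMM=2 BbttMm=4 Bbttmm=2 bbTTMM=1 bbTTMm=2 bbTTmm=1 bbTtMM=2 bbTtMm=4 bbTtmm=2 bbttMM=1 bbttMm=2 bbttmm=1
bb T_ mm hits 3/64; gcd=1; 3÷1/64÷1 = 3/64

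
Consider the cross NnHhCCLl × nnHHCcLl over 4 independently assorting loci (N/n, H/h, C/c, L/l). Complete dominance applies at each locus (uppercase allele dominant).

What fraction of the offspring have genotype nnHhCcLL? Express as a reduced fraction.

P(nnHhCcLL) = 1/32

NnHhCCLl gametes: NHCL×2, NHCl×2, NhCL×2, NhCl×2, nHCL×2, nHCl×2, nhCL×2, nhCl×2
nnHHCcLl gametes: nHCL×4, nHCl×4, nHcL×4, nHcl×4
NnHhCCLl×nnHHCcLl grid (16·16=256): NnHHCCLL=8 NnHHCCLl=16 NnHHCCll=8 NnHHCcLL=8 NnHHCcLl=16 NnHHCcll=8 NnHhCCLL=8 NnHhCCLl=16 NnHhCCll=8 NnHhCcLL=8 NnHhCcLl=16 NnHhCcll=8 nnHHCCLL=8 nnHHCCLl=16 nnHHCCll=8 nnHHCcLL=8 nnHHCcLl=16 nnHHCcll=8 nnHhCCLL=8 nnHhCCLl=16 nnHhCCll=8 nnHhCcLL=8 nnHhCcLl=16 nnHhCcll=8
nnHhCcLL hits 8/256; gcd=8; 8÷8/256÷8 = 1/32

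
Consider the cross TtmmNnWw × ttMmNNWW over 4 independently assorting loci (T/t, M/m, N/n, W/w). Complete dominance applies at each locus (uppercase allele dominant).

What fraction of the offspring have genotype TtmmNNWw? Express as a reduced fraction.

TtmmNnWw gametes: TmNW×2, TmNw×2, TmnW×2, Tmnw×2, tmNW×2, tmNw×2, tmnW×2, tmnw×2
ttMmNNWW gametes: tMNW×8, tmNW×8
TtmmNnWw×ttMmNNWW grid (16·16=256): TtMmNNWW=16 TtMmNNWw=16 TtMmNnWW=16 TtMmNnWw=16 TtmmNNWW=16 TtmmNNWw=16 TtmmNnWW=16 TtmmNnWw=16 ttMmNNWW=16 ttMmNNWw=16 ttMmNnWW=16 ttMmNnWw=16 ttmmNNWW=16 ttmmNNWw=16 ttmmNnWW=16 ttmmNnWw=16
TtmmNNWw hits 16/256; gcd=16; 16÷16/256÷16 = 1/16

P(TtmmNNWw) = 1/16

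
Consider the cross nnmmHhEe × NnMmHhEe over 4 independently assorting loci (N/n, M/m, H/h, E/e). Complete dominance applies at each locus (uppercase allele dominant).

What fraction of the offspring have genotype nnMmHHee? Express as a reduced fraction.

P(nnMmHHee) = 1/64

nnmmHhEe gametes: nmHE×4, nmHe×4, nmhE×4, nmhe×4
NnMmHhEe gametes: NMHE×1, NMHe×1, NMhE×1, NMhe×1, NmHE×1, NmHe×1, NmhE×1, Nmhe×1, nMHE×1, nMHe×1, nMhE×1, nMhe×1, nmHE×1, nmHe×1, nmhE×1, nmhe×1
nnmmHhEe×NnMmHhEe grid (16·16=256): NnMmHHEE=4 NnMmHHEe=8 NnMmHHee=4 NnMmHhEE=8 NnMmHhEe=16 NnMmHhee=8 NnMmhhEE=4 NnMmhhEe=8 NnMmhhee=4 NnmmHHEE=4 NnmmHHEe=8 NnmmHHee=4 NnmmHhEE=8 NnmmHhEe=16 NnmmHhee=8 NnmmhhEE=4 NnmmhhEe=8 Nnmmhhee=4 nnMmHHEE=4 nnMmHHEe=8 nnMmHHee=4 nnMmHhEE=8 nnMmHhEe=16 nnMmHhee=8 nnMmhhEE=4 nnMmhhEe=8 nnMmhhee=4 nnmmHHEE=4 nnmmHHEe=8 nnmmHHee=4 nnmmHhEE=8 nnmmHhEe=16 nnmmHhee=8 nnmmhhEE=4 nnmmhhEe=8 nnmmhhee=4
nnMmHHee hits 4/256; gcd=4; 4÷4/256÷4 = 1/64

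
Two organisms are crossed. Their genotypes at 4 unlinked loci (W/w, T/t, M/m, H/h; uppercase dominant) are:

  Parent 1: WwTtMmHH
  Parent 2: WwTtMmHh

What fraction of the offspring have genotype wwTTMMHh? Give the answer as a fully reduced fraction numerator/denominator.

WwTtMmHH gametes: WTMH×2, WTmH×2, WtMH×2, WtmH×2, wTMH×2, wTmH×2, wtMH×2, wtmH×2
WwTtMmHh gametes: WTMH×1, WTMh×1, WTmH×1, WTmh×1, WtMH×1, WtMh×1, WtmH×1, Wtmh×1, wTMH×1, wTMh×1, wTmH×1, wTmh×1, wtMH×1, wtMh×1, wtmH×1, wtmh×1
WwTtMmHH×WwTtMmHh grid (16·16=256): WWTTMMHH=2 WWTTMMHh=2 WWTTMmHH=4 WWTTMmHh=4 WWTTmmHH=2 WWTTmmHh=2 WWTtMMHH=4 WWTtMMHh=4 WWTtMmHH=8 WWTtMmHh=8 WWTtmmHH=4 WWTtmmHh=4 WWttMMHH=2 WWttMMHh=2 WWttMmHH=4 WWttMmHh=4 WWttmmHH=2 WWttmmHh=2 WwTTMMHH=4 WwTTMMHh=4 WwTTMmHH=8 WwTTMmHh=8 WwTTmmHH=4 WwTTmmHh=4 WwTtMMHH=8 WwTtMMHh=8 WwTtMmHH=16 WwTtMmHh=16 WwTtmmHH=8 WwTtmmHh=8 WwttMMHH=4 WwttMMHh=4 WwttMmHH=8 WwttMmHh=8 WwttmmHH=4 WwttmmHh=4 wwTTMMHH=2 wwTTMMHh=2 wwTTMmHH=4 wwTTMmHh=4 wwTTmmHH=2 wwTTmmHh=2 wwTtMMHH=4 wwTtMMHh=4 wwTtMmHH=8 wwTtMmHh=8 wwTtmmHH=4 wwTtmmHh=4 wwttMMHH=2 wwttMMHh=2 wwttMmHH=4 wwttMmHh=4 wwttmmHH=2 wwttmmHh=2
wwTTMMHh hits 2/256; gcd=2; 2÷2/256÷2 = 1/128

P(wwTTMMHh) = 1/128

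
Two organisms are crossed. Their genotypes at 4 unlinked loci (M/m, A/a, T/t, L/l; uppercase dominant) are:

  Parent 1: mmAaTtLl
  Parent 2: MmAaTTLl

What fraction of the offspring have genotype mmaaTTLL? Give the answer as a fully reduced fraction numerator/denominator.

P(mmaaTTLL) = 1/64

mmAaTtLl gametes: mATL×2, mATl×2, mAtL×2, mAtl×2, maTL×2, maTl×2, matL×2, matl×2
MmAaTTLl gametes: MATL×2, MATl×2, MaTL×2, MaTl×2, mATL×2, mATl×2, maTL×2, maTl×2
mmAaTtLl×MmAaTTLl grid (16·16=256): MmAATTLL=4 MmAATTLl=8 MmAATTll=4 MmAATtLL=4 MmAATtLl=8 MmAATtll=4 MmAaTTLL=8 MmAaTTLl=16 MmAaTTll=8 MmAaTtLL=8 MmAaTtLl=16 MmAaTtll=8 MmaaTTLL=4 MmaaTTLl=8 MmaaTTll=4 MmaaTtLL=4 MmaaTtLl=8 MmaaTtll=4 mmAATTLL=4 mmAATTLl=8 mmAATTll=4 mmAATtLL=4 mmAATtLl=8 mmAATtll=4 mmAaTTLL=8 mmAaTTLl=16 mmAaTTll=8 mmAaTtLL=8 mmAaTtLl=16 mmAaTtll=8 mmaaTTLL=4 mmaaTTLl=8 mmaaTTll=4 mmaaTtLL=4 mmaaTtLl=8 mmaaTtll=4
mmaaTTLL hits 4/256; gcd=4; 4÷4/256÷4 = 1/64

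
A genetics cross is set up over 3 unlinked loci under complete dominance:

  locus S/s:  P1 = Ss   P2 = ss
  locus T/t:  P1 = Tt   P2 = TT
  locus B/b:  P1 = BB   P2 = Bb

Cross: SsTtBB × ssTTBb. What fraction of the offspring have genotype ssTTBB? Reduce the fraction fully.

SsTtBB gametes: STB×2, StB×2, sTB×2, stB×2
ssTTBb gametes: sTB×4, sTb×4
SsTtBB×ssTTBb grid (8·8=64): SsTTBB=8 SsTTBb=8 SsTtBB=8 SsTtBb=8 ssTTBB=8 ssTTBb=8 ssTtBB=8 ssTtBb=8
ssTTBB hits 8/64; gcd=8; 8÷8/64÷8 = 1/8

P(ssTTBB) = 1/8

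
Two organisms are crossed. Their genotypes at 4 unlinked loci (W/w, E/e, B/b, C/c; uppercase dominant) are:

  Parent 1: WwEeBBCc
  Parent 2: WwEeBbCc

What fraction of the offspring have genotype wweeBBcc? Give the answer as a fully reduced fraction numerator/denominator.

P(wweeBBcc) = 1/128

WwEeBBCc gametes: WEBC×2, WEBc×2, WeBC×2, WeBc×2, wEBC×2, wEBc×2, weBC×2, weBc×2
WwEeBbCc gametes: WEBC×1, WEBc×1, WEbC×1, WEbc×1, WeBC×1, WeBc×1, WebC×1, Webc×1, wEBC×1, wEBc×1, wEbC×1, wEbc×1, weBC×1, weBc×1, webC×1, webc×1
WwEeBBCc×WwEeBbCc grid (16·16=256): WWEEBBCC=2 WWEEBBCc=4 WWEEBBcc=2 WWEEBbCC=2 WWEEBbCc=4 WWEEBbcc=2 WWEeBBCC=4 WWEeBBCc=8 WWEeBBcc=4 WWEeBbCC=4 WWEeBbCc=8 WWEeBbcc=4 WWeeBBCC=2 WWeeBBCc=4 WWeeBBcc=2 WWeeBbCC=2 WWeeBbCc=4 WWeeBbcc=2 WwEEBBCC=4 WwEEBBCc=8 WwEEBBcc=4 WwEEBbCC=4 WwEEBbCc=8 WwEEBbcc=4 WwEeBBCC=8 WwEeBBCc=16 WwEeBBcc=8 WwEeBbCC=8 WwEeBbCc=16 WwEeBbcc=8 WweeBBCC=4 WweeBBCc=8 WweeBBcc=4 WweeBbCC=4 WweeBbCc=8 WweeBbcc=4 wwEEBBCC=2 wwEEBBCc=4 wwEEBBcc=2 wwEEBbCC=2 wwEEBbCc=4 wwEEBbcc=2 wwEeBBCC=4 wwEeBBCc=8 wwEeBBcc=4 wwEeBbCC=4 wwEeBbCc=8 wwEeBbcc=4 wweeBBCC=2 wweeBBCc=4 wweeBBcc=2 wweeBbCC=2 wweeBbCc=4 wweeBbcc=2
wweeBBcc hits 2/256; gcd=2; 2÷2/256÷2 = 1/128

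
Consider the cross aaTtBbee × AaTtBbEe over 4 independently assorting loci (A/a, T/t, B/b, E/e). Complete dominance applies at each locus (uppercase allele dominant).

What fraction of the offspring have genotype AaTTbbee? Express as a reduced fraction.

aaTtBbee gametes: aTBe×4, aTbe×4, atBe×4, atbe×4
AaTtBbEe gametes: ATBE×1, ATBe×1, ATbE×1, ATbe×1, AtBE×1, AtBe×1, AtbE×1, Atbe×1, aTBE×1, aTBe×1, aTbE×1, aTbe×1, atBE×1, atBe×1, atbE×1, atbe×1
aaTtBbee×AaTtBbEe grid (16·16=256): AaTTBBEe=4 AaTTBBee=4 AaTTBbEe=8 AaTTBbee=8 AaTTbbEe=4 AaTTbbee=4 AaTtBBEe=8 AaTtBBee=8 AaTtBbEe=16 AaTtBbee=16 AaTtbbEe=8 AaTtbbee=8 AattBBEe=4 AattBBee=4 AattBbEe=8 AattBbee=8 AattbbEe=4 Aattbbee=4 aaTTBBEe=4 aaTTBBee=4 aaTTBbEe=8 aaTTBbee=8 aaTTbbEe=4 aaTTbbee=4 aaTtBBEe=8 aaTtBBee=8 aaTtBbEe=16 aaTtBbee=16 aaTtbbEe=8 aaTtbbee=8 aattBBEe=4 aattBBee=4 aattBbEe=8 aattBbee=8 aattbbEe=4 aattbbee=4
AaTTbbee hits 4/256; gcd=4; 4÷4/256÷4 = 1/64

P(AaTTbbee) = 1/64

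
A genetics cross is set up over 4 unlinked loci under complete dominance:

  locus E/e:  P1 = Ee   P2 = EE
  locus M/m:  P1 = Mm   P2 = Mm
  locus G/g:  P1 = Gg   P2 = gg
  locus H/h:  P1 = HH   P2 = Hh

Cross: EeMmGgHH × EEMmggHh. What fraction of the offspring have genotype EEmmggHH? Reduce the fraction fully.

EeMmGgHH gametes: EMGH×2, EMgH×2, EmGH×2, EmgH×2, eMGH×2, eMgH×2, emGH×2, emgH×2
EEMmggHh gametes: EMgH×4, EMgh×4, EmgH×4, Emgh×4
EeMmGgHH×EEMmggHh grid (16·16=256): EEMMGgHH=8 EEMMGgHh=8 EEMMggHH=8 EEMMggHh=8 EEMmGgHH=16 EEMmGgHh=16 EEMmggHH=16 EEMmggHh=16 EEmmGgHH=8 EEmmGgHh=8 EEmmggHH=8 EEmmggHh=8 EeMMGgHH=8 EeMMGgHh=8 EeMMggHH=8 EeMMggHh=8 EeMmGgHH=16 EeMmGgHh=16 EeMmggHH=16 EeMmggHh=16 EemmGgHH=8 EemmGgHh=8 EemmggHH=8 EemmggHh=8
EEmmggHH hits 8/256; gcd=8; 8÷8/256÷8 = 1/32

P(EEmmggHH) = 1/32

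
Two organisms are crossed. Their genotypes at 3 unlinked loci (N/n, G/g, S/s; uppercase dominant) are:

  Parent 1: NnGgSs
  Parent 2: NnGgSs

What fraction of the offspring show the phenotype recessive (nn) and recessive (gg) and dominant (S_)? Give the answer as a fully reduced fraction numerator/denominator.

P(nn gg S_) = 3/64

NnGgSs gametes: NGS×1, NGs×1, NgS×1, Ngs×1, nGS×1, nGs×1, ngS×1, ngs×1
NnGgSs gametes: NGS×1, NGs×1, NgS×1, Ngs×1, nGS×1, nGs×1, ngS×1, ngs×1
NnGgSs×NnGgSs grid (8·8=64): NNGGSS=1 NNGGSs=2 NNGGss=1 NNGgSS=2 NNGgSs=4 NNGgss=2 NNggSS=1 NNggSs=2 NNggss=1 NnGGSS=2 NnGGSs=4 NnGGss=2 NnGgSS=4 NnGgSs=8 NnGgss=4 NnggSS=2 NnggSs=4 Nnggss=2 nnGGSS=1 nnGGSs=2 nnGGss=1 nnGgSS=2 nnGgSs=4 nnGgss=2 nnggSS=1 nnggSs=2 nnggss=1
nn gg S_ hits 3/64; gcd=1; 3÷1/64÷1 = 3/64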